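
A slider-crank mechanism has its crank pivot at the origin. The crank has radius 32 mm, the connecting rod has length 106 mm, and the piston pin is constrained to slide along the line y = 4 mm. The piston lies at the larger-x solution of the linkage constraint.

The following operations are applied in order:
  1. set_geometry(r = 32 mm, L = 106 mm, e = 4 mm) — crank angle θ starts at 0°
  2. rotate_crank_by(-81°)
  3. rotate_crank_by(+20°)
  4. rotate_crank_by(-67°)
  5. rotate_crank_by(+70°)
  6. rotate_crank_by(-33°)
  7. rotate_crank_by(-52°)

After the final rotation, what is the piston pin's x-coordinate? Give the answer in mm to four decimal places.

77.8606

set_geometry: r = 32 mm, L = 106 mm, e = 4 mm; θ ← 0°
rotate_crank_by(-81°): θ ← 0° -81° = -81°
rotate_crank_by(+20°): θ ← -81° +20° = -61°
rotate_crank_by(-67°): θ ← -61° -67° = -128°
rotate_crank_by(+70°): θ ← -128° +70° = -58°
rotate_crank_by(-33°): θ ← -58° -33° = -91°
rotate_crank_by(-52°): θ ← -91° -52° = -143°
crank pin P = (r cos θ, r sin θ) = (-25.556336, -19.258081)
h = r sin θ − e = -19.258081 − 4 = -23.258081
x = r cos θ + √(L² − h²) = -25.556336 + √(11236.0 − 540.9383) = -25.556336 + 103.416931 = 77.860595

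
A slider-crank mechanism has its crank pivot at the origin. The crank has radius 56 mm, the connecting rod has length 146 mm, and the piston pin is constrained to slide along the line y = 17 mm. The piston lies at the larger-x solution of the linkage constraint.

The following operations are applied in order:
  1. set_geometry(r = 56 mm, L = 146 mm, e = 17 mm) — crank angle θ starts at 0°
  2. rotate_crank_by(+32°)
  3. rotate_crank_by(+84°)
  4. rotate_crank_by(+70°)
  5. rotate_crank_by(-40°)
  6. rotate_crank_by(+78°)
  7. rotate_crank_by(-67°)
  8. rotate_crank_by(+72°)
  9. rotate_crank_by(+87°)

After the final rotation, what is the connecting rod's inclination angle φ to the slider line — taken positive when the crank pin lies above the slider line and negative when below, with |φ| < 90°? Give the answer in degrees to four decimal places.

set_geometry: r = 56 mm, L = 146 mm, e = 17 mm; θ ← 0°
rotate_crank_by(+32°): θ ← 0° +32° = 32°
rotate_crank_by(+84°): θ ← 32° +84° = 116°
rotate_crank_by(+70°): θ ← 116° +70° = 186°
rotate_crank_by(-40°): θ ← 186° -40° = 146°
rotate_crank_by(+78°): θ ← 146° +78° = 224°
rotate_crank_by(-67°): θ ← 224° -67° = 157°
rotate_crank_by(+72°): θ ← 157° +72° = 229°
rotate_crank_by(+87°): θ ← 229° +87° = 316°
crank pin P = (r cos θ, r sin θ) = (40.283029, -38.900869)
h = r sin θ − e = -38.900869 − 17 = -55.900869
sin φ = h / L = -55.900869 / 146 = -0.38288266
φ = arcsin(-0.38288266) = -22.512356°

-22.5124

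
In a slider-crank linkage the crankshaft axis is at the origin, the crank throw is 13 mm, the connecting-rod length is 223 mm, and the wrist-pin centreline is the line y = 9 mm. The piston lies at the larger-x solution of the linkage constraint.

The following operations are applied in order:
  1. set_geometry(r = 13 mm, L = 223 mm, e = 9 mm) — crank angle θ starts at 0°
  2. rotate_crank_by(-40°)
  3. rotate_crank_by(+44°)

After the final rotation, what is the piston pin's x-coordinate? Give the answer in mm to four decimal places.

set_geometry: r = 13 mm, L = 223 mm, e = 9 mm; θ ← 0°
rotate_crank_by(-40°): θ ← 0° -40° = -40°
rotate_crank_by(+44°): θ ← -40° +44° = 4°
crank pin P = (r cos θ, r sin θ) = (12.968333, 0.906834)
h = r sin θ − e = 0.906834 − 9 = -8.093166
x = r cos θ + √(L² − h²) = 12.968333 + √(49729.0 − 65.4993) = 12.968333 + 222.853092 = 235.821425

235.8214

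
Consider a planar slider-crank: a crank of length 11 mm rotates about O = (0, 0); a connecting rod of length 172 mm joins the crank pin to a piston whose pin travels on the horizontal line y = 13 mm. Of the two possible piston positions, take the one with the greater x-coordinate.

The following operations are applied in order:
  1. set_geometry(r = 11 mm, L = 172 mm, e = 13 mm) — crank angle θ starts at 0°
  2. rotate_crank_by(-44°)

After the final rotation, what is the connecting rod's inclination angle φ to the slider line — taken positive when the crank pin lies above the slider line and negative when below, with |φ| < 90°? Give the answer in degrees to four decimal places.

-6.8925

set_geometry: r = 11 mm, L = 172 mm, e = 13 mm; θ ← 0°
rotate_crank_by(-44°): θ ← 0° -44° = -44°
crank pin P = (r cos θ, r sin θ) = (7.912738, -7.641242)
h = r sin θ − e = -7.641242 − 13 = -20.641242
sin φ = h / L = -20.641242 / 172 = -0.12000722
φ = arcsin(-0.12000722) = -6.892519°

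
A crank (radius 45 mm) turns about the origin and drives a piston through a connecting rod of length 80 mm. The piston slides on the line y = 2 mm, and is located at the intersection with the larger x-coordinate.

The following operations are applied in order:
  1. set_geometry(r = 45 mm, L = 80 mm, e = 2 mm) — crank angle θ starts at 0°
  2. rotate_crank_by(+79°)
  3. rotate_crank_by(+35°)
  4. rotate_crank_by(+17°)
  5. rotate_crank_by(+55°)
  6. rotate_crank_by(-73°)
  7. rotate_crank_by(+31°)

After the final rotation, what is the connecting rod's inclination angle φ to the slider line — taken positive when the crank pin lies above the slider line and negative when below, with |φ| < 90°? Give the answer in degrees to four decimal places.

17.7960

set_geometry: r = 45 mm, L = 80 mm, e = 2 mm; θ ← 0°
rotate_crank_by(+79°): θ ← 0° +79° = 79°
rotate_crank_by(+35°): θ ← 79° +35° = 114°
rotate_crank_by(+17°): θ ← 114° +17° = 131°
rotate_crank_by(+55°): θ ← 131° +55° = 186°
rotate_crank_by(-73°): θ ← 186° -73° = 113°
rotate_crank_by(+31°): θ ← 113° +31° = 144°
crank pin P = (r cos θ, r sin θ) = (-36.405765, 26.450336)
h = r sin θ − e = 26.450336 − 2 = 24.450336
sin φ = h / L = 24.450336 / 80 = 0.30562920
φ = arcsin(0.30562920) = 17.796022°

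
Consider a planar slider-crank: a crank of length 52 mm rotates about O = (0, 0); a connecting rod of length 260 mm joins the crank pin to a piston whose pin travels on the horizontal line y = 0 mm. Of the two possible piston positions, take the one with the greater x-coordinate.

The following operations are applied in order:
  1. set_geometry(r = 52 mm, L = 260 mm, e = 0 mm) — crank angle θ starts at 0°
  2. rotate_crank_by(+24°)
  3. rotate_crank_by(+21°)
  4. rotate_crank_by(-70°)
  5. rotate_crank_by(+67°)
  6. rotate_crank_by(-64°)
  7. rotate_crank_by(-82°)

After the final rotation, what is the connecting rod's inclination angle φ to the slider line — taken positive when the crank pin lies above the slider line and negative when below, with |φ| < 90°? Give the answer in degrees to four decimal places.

-11.1898

set_geometry: r = 52 mm, L = 260 mm, e = 0 mm; θ ← 0°
rotate_crank_by(+24°): θ ← 0° +24° = 24°
rotate_crank_by(+21°): θ ← 24° +21° = 45°
rotate_crank_by(-70°): θ ← 45° -70° = -25°
rotate_crank_by(+67°): θ ← -25° +67° = 42°
rotate_crank_by(-64°): θ ← 42° -64° = -22°
rotate_crank_by(-82°): θ ← -22° -82° = -104°
crank pin P = (r cos θ, r sin θ) = (-12.579939, -50.455378)
h = r sin θ − e = -50.455378 − 0 = -50.455378
sin φ = h / L = -50.455378 / 260 = -0.19405915
φ = arcsin(-0.19405915) = -11.189767°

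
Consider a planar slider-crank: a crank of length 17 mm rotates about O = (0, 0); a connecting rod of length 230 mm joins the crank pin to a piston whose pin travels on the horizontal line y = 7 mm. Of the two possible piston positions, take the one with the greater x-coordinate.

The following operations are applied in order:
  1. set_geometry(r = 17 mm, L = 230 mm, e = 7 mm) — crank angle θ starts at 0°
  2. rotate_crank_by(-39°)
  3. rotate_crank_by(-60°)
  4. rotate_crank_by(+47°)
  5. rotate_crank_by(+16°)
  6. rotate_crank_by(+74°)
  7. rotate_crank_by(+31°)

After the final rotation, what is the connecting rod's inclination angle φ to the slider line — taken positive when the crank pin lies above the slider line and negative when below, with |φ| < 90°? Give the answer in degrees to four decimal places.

2.2104

set_geometry: r = 17 mm, L = 230 mm, e = 7 mm; θ ← 0°
rotate_crank_by(-39°): θ ← 0° -39° = -39°
rotate_crank_by(-60°): θ ← -39° -60° = -99°
rotate_crank_by(+47°): θ ← -99° +47° = -52°
rotate_crank_by(+16°): θ ← -52° +16° = -36°
rotate_crank_by(+74°): θ ← -36° +74° = 38°
rotate_crank_by(+31°): θ ← 38° +31° = 69°
crank pin P = (r cos θ, r sin θ) = (6.092255, 15.870867)
h = r sin θ − e = 15.870867 − 7 = 8.870867
sin φ = h / L = 8.870867 / 230 = 0.03856899
φ = arcsin(0.03856899) = 2.210388°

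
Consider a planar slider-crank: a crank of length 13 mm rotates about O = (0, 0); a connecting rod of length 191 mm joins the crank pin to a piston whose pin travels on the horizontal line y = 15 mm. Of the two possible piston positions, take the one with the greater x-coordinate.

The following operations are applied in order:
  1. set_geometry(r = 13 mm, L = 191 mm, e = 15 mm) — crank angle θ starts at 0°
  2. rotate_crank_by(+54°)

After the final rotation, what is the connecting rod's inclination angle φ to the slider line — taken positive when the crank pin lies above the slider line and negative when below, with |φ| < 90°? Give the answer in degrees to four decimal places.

set_geometry: r = 13 mm, L = 191 mm, e = 15 mm; θ ← 0°
rotate_crank_by(+54°): θ ← 0° +54° = 54°
crank pin P = (r cos θ, r sin θ) = (7.641208, 10.517221)
h = r sin θ − e = 10.517221 − 15 = -4.482779
sin φ = h / L = -4.482779 / 191 = -0.02347005
φ = arcsin(-0.02347005) = -1.344858°

-1.3449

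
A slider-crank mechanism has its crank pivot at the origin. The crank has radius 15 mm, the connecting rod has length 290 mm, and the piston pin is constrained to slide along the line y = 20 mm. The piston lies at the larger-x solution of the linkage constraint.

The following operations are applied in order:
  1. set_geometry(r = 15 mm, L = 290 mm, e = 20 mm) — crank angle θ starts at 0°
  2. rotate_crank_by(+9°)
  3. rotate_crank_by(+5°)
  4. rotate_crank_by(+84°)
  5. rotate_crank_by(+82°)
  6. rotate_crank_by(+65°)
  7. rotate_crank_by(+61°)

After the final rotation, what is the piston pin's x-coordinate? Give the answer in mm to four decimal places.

set_geometry: r = 15 mm, L = 290 mm, e = 20 mm; θ ← 0°
rotate_crank_by(+9°): θ ← 0° +9° = 9°
rotate_crank_by(+5°): θ ← 9° +5° = 14°
rotate_crank_by(+84°): θ ← 14° +84° = 98°
rotate_crank_by(+82°): θ ← 98° +82° = 180°
rotate_crank_by(+65°): θ ← 180° +65° = 245°
rotate_crank_by(+61°): θ ← 245° +61° = 306°
crank pin P = (r cos θ, r sin θ) = (8.816779, -12.135255)
h = r sin θ − e = -12.135255 − 20 = -32.135255
x = r cos θ + √(L² − h²) = 8.816779 + √(84100.0 − 1032.6746) = 8.816779 + 288.214027 = 297.030806

297.0308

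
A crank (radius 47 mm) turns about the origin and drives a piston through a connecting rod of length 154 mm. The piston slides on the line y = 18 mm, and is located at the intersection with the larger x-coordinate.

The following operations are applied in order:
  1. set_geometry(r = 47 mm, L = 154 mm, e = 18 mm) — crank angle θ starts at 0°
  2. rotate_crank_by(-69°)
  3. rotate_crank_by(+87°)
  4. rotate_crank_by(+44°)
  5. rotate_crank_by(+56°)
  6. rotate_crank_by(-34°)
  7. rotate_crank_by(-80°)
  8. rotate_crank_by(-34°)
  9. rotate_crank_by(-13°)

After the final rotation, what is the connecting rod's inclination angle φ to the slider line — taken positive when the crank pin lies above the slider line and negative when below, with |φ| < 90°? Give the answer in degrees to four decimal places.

set_geometry: r = 47 mm, L = 154 mm, e = 18 mm; θ ← 0°
rotate_crank_by(-69°): θ ← 0° -69° = -69°
rotate_crank_by(+87°): θ ← -69° +87° = 18°
rotate_crank_by(+44°): θ ← 18° +44° = 62°
rotate_crank_by(+56°): θ ← 62° +56° = 118°
rotate_crank_by(-34°): θ ← 118° -34° = 84°
rotate_crank_by(-80°): θ ← 84° -80° = 4°
rotate_crank_by(-34°): θ ← 4° -34° = -30°
rotate_crank_by(-13°): θ ← -30° -13° = -43°
crank pin P = (r cos θ, r sin θ) = (34.373624, -32.053923)
h = r sin θ − e = -32.053923 − 18 = -50.053923
sin φ = h / L = -50.053923 / 154 = -0.32502547
φ = arcsin(-0.32502547) = -18.967118°

-18.9671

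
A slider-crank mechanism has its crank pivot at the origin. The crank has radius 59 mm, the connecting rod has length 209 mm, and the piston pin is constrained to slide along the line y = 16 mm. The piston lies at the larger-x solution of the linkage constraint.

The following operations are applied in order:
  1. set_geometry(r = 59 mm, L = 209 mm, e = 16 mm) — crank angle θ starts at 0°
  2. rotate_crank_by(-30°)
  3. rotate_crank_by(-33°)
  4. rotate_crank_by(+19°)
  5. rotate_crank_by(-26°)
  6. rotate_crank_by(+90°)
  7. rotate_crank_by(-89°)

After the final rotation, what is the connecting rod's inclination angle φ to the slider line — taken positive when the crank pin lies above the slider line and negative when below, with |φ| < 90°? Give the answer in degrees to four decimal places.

-19.8831

set_geometry: r = 59 mm, L = 209 mm, e = 16 mm; θ ← 0°
rotate_crank_by(-30°): θ ← 0° -30° = -30°
rotate_crank_by(-33°): θ ← -30° -33° = -63°
rotate_crank_by(+19°): θ ← -63° +19° = -44°
rotate_crank_by(-26°): θ ← -44° -26° = -70°
rotate_crank_by(+90°): θ ← -70° +90° = 20°
rotate_crank_by(-89°): θ ← 20° -89° = -69°
crank pin P = (r cos θ, r sin θ) = (21.143709, -55.081245)
h = r sin θ − e = -55.081245 − 16 = -71.081245
sin φ = h / L = -71.081245 / 209 = -0.34010165
φ = arcsin(-0.34010165) = -19.883067°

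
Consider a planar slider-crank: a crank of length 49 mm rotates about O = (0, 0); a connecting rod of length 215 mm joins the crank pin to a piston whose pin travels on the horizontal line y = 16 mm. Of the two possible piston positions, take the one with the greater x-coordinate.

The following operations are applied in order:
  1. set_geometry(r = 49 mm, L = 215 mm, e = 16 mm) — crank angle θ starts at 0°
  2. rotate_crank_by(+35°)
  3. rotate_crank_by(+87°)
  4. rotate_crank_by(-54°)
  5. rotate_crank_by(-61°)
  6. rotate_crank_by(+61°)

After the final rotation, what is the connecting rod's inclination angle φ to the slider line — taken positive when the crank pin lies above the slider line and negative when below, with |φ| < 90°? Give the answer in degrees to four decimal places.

7.8681

set_geometry: r = 49 mm, L = 215 mm, e = 16 mm; θ ← 0°
rotate_crank_by(+35°): θ ← 0° +35° = 35°
rotate_crank_by(+87°): θ ← 35° +87° = 122°
rotate_crank_by(-54°): θ ← 122° -54° = 68°
rotate_crank_by(-61°): θ ← 68° -61° = 7°
rotate_crank_by(+61°): θ ← 7° +61° = 68°
crank pin P = (r cos θ, r sin θ) = (18.355723, 45.432009)
h = r sin θ − e = 45.432009 − 16 = 29.432009
sin φ = h / L = 29.432009 / 215 = 0.13689306
φ = arcsin(0.13689306) = 7.868101°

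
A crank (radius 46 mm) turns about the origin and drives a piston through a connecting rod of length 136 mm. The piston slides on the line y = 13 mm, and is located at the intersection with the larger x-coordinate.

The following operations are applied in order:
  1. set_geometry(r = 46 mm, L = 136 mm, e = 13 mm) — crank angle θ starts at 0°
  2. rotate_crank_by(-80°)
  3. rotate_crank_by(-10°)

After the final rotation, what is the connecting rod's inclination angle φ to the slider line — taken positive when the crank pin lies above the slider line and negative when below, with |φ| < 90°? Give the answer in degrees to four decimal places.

set_geometry: r = 46 mm, L = 136 mm, e = 13 mm; θ ← 0°
rotate_crank_by(-80°): θ ← 0° -80° = -80°
rotate_crank_by(-10°): θ ← -80° -10° = -90°
crank pin P = (r cos θ, r sin θ) = (0.000000, -46.000000)
h = r sin θ − e = -46.000000 − 13 = -59.000000
sin φ = h / L = -59.000000 / 136 = -0.43382353
φ = arcsin(-0.43382353) = -25.710457°

-25.7105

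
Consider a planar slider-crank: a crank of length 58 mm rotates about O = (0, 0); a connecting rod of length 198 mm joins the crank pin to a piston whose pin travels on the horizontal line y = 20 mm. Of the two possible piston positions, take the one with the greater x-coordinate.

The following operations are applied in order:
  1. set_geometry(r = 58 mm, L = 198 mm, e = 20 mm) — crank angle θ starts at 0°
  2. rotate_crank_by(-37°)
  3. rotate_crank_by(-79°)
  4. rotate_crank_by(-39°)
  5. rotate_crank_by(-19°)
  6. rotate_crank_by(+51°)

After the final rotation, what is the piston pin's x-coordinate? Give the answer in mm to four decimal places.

154.1316

set_geometry: r = 58 mm, L = 198 mm, e = 20 mm; θ ← 0°
rotate_crank_by(-37°): θ ← 0° -37° = -37°
rotate_crank_by(-79°): θ ← -37° -79° = -116°
rotate_crank_by(-39°): θ ← -116° -39° = -155°
rotate_crank_by(-19°): θ ← -155° -19° = -174°
rotate_crank_by(+51°): θ ← -174° +51° = -123°
crank pin P = (r cos θ, r sin θ) = (-31.589064, -48.642893)
h = r sin θ − e = -48.642893 − 20 = -68.642893
x = r cos θ + √(L² − h²) = -31.589064 + √(39204.0 − 4711.8468) = -31.589064 + 185.720632 = 154.131568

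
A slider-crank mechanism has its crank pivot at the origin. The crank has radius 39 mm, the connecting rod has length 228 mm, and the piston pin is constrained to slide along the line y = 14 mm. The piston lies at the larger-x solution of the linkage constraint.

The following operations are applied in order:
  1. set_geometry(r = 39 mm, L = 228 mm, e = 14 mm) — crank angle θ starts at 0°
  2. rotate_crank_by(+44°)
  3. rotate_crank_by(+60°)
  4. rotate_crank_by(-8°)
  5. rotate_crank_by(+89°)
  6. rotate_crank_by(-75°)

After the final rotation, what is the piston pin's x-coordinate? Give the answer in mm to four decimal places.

set_geometry: r = 39 mm, L = 228 mm, e = 14 mm; θ ← 0°
rotate_crank_by(+44°): θ ← 0° +44° = 44°
rotate_crank_by(+60°): θ ← 44° +60° = 104°
rotate_crank_by(-8°): θ ← 104° -8° = 96°
rotate_crank_by(+89°): θ ← 96° +89° = 185°
rotate_crank_by(-75°): θ ← 185° -75° = 110°
crank pin P = (r cos θ, r sin θ) = (-13.338786, 36.648012)
h = r sin θ − e = 36.648012 − 14 = 22.648012
x = r cos θ + √(L² − h²) = -13.338786 + √(51984.0 − 512.9325) = -13.338786 + 226.872360 = 213.533574

213.5336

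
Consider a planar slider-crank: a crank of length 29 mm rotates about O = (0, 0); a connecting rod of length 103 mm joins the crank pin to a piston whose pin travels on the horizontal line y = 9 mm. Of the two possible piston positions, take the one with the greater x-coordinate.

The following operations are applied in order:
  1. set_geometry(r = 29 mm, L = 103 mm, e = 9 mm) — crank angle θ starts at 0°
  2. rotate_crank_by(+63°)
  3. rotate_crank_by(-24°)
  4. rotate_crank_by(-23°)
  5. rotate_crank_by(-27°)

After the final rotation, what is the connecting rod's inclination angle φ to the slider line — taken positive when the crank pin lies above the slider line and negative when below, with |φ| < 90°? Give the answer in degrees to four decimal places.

set_geometry: r = 29 mm, L = 103 mm, e = 9 mm; θ ← 0°
rotate_crank_by(+63°): θ ← 0° +63° = 63°
rotate_crank_by(-24°): θ ← 63° -24° = 39°
rotate_crank_by(-23°): θ ← 39° -23° = 16°
rotate_crank_by(-27°): θ ← 16° -27° = -11°
crank pin P = (r cos θ, r sin θ) = (28.467188, -5.533461)
h = r sin θ − e = -5.533461 − 9 = -14.533461
sin φ = h / L = -14.533461 / 103 = -0.14110156
φ = arcsin(-0.14110156) = -8.111594°

-8.1116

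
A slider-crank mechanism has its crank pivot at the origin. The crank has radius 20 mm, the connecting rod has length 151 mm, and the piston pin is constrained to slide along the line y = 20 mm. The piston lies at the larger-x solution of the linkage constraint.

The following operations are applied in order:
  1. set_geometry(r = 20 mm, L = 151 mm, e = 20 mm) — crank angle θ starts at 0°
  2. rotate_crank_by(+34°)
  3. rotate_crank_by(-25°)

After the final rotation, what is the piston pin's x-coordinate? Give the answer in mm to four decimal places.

169.8083

set_geometry: r = 20 mm, L = 151 mm, e = 20 mm; θ ← 0°
rotate_crank_by(+34°): θ ← 0° +34° = 34°
rotate_crank_by(-25°): θ ← 34° -25° = 9°
crank pin P = (r cos θ, r sin θ) = (19.753767, 3.128689)
h = r sin θ − e = 3.128689 − 20 = -16.871311
x = r cos θ + √(L² − h²) = 19.753767 + √(22801.0 − 284.6411) = 19.753767 + 150.054520 = 169.808286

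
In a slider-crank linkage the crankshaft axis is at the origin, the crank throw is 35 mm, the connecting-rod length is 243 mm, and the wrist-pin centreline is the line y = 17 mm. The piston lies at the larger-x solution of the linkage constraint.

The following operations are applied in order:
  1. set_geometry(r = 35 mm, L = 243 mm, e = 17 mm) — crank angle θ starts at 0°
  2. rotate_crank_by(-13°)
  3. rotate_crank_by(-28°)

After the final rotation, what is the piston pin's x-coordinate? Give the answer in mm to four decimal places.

set_geometry: r = 35 mm, L = 243 mm, e = 17 mm; θ ← 0°
rotate_crank_by(-13°): θ ← 0° -13° = -13°
rotate_crank_by(-28°): θ ← -13° -28° = -41°
crank pin P = (r cos θ, r sin θ) = (26.414835, -22.962066)
h = r sin θ − e = -22.962066 − 17 = -39.962066
x = r cos θ + √(L² − h²) = 26.414835 + √(59049.0 − 1596.9667) = 26.414835 + 239.691538 = 266.106373

266.1064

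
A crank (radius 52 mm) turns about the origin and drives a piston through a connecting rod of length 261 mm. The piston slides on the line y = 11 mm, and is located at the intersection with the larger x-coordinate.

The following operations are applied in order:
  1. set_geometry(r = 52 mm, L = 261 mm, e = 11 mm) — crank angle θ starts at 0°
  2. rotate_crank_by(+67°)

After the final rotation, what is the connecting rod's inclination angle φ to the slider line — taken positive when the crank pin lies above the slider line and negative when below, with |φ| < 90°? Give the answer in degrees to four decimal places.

8.1202

set_geometry: r = 52 mm, L = 261 mm, e = 11 mm; θ ← 0°
rotate_crank_by(+67°): θ ← 0° +67° = 67°
crank pin P = (r cos θ, r sin θ) = (20.318019, 47.866252)
h = r sin θ − e = 47.866252 − 11 = 36.866252
sin φ = h / L = 36.866252 / 261 = 0.14125001
φ = arcsin(0.14125001) = 8.120185°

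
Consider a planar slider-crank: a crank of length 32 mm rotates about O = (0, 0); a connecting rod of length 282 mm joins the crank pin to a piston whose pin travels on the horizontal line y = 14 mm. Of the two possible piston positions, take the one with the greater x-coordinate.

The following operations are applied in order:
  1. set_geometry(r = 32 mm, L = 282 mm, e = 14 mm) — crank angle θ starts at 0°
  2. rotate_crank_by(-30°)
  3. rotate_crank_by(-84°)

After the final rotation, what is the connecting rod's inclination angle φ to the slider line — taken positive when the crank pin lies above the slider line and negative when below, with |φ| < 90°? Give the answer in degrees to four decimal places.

set_geometry: r = 32 mm, L = 282 mm, e = 14 mm; θ ← 0°
rotate_crank_by(-30°): θ ← 0° -30° = -30°
rotate_crank_by(-84°): θ ← -30° -84° = -114°
crank pin P = (r cos θ, r sin θ) = (-13.015573, -29.233455)
h = r sin θ − e = -29.233455 − 14 = -43.233455
sin φ = h / L = -43.233455 / 282 = -0.15331012
φ = arcsin(-0.15331012) = -8.818802°

-8.8188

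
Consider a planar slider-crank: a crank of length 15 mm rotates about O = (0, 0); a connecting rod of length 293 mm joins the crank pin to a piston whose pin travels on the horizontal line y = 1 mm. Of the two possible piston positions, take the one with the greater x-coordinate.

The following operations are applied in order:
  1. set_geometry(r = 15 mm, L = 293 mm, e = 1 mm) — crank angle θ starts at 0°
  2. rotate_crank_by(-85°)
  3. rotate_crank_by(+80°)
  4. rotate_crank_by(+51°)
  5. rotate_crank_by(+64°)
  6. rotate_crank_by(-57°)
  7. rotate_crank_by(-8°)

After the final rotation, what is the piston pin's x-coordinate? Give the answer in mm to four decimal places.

303.4491

set_geometry: r = 15 mm, L = 293 mm, e = 1 mm; θ ← 0°
rotate_crank_by(-85°): θ ← 0° -85° = -85°
rotate_crank_by(+80°): θ ← -85° +80° = -5°
rotate_crank_by(+51°): θ ← -5° +51° = 46°
rotate_crank_by(+64°): θ ← 46° +64° = 110°
rotate_crank_by(-57°): θ ← 110° -57° = 53°
rotate_crank_by(-8°): θ ← 53° -8° = 45°
crank pin P = (r cos θ, r sin θ) = (10.606602, 10.606602)
h = r sin θ − e = 10.606602 − 1 = 9.606602
x = r cos θ + √(L² − h²) = 10.606602 + √(85849.0 − 92.2868) = 10.606602 + 292.842472 = 303.449073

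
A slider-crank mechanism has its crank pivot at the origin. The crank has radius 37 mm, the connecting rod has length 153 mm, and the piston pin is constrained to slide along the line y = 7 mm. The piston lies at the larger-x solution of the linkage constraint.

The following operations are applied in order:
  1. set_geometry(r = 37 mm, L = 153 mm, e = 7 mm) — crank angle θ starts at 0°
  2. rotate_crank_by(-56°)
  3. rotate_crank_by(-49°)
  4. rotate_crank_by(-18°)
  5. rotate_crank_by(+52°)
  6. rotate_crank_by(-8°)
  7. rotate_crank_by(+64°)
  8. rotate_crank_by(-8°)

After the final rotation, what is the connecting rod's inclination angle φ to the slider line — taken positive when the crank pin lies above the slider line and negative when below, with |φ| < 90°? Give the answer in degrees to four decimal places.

-8.0619

set_geometry: r = 37 mm, L = 153 mm, e = 7 mm; θ ← 0°
rotate_crank_by(-56°): θ ← 0° -56° = -56°
rotate_crank_by(-49°): θ ← -56° -49° = -105°
rotate_crank_by(-18°): θ ← -105° -18° = -123°
rotate_crank_by(+52°): θ ← -123° +52° = -71°
rotate_crank_by(-8°): θ ← -71° -8° = -79°
rotate_crank_by(+64°): θ ← -79° +64° = -15°
rotate_crank_by(-8°): θ ← -15° -8° = -23°
crank pin P = (r cos θ, r sin θ) = (34.058680, -14.457052)
h = r sin θ − e = -14.457052 − 7 = -21.457052
sin φ = h / L = -21.457052 / 153 = -0.14024217
φ = arcsin(-0.14024217) = -8.061860°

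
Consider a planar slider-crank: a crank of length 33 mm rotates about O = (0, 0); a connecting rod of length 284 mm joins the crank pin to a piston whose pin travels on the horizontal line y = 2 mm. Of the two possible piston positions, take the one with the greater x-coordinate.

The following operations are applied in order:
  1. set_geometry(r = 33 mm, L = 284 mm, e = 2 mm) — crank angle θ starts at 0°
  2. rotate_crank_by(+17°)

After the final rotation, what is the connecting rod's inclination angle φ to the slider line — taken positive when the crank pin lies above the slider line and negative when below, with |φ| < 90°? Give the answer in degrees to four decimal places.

1.5432

set_geometry: r = 33 mm, L = 284 mm, e = 2 mm; θ ← 0°
rotate_crank_by(+17°): θ ← 0° +17° = 17°
crank pin P = (r cos θ, r sin θ) = (31.558057, 9.648266)
h = r sin θ − e = 9.648266 − 2 = 7.648266
sin φ = h / L = 7.648266 / 284 = 0.02693051
φ = arcsin(0.02693051) = 1.543191°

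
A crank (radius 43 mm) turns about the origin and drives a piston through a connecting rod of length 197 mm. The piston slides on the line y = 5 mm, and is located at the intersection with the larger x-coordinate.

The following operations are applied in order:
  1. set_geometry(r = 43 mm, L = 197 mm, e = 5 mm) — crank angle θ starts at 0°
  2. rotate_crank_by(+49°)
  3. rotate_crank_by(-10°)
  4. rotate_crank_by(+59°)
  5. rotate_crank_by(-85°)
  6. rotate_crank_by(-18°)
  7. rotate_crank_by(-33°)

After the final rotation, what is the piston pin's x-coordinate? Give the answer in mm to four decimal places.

set_geometry: r = 43 mm, L = 197 mm, e = 5 mm; θ ← 0°
rotate_crank_by(+49°): θ ← 0° +49° = 49°
rotate_crank_by(-10°): θ ← 49° -10° = 39°
rotate_crank_by(+59°): θ ← 39° +59° = 98°
rotate_crank_by(-85°): θ ← 98° -85° = 13°
rotate_crank_by(-18°): θ ← 13° -18° = -5°
rotate_crank_by(-33°): θ ← -5° -33° = -38°
crank pin P = (r cos θ, r sin θ) = (33.884462, -26.473443)
h = r sin θ − e = -26.473443 − 5 = -31.473443
x = r cos θ + √(L² − h²) = 33.884462 + √(38809.0 − 990.5776) = 33.884462 + 194.469592 = 228.354055

228.3541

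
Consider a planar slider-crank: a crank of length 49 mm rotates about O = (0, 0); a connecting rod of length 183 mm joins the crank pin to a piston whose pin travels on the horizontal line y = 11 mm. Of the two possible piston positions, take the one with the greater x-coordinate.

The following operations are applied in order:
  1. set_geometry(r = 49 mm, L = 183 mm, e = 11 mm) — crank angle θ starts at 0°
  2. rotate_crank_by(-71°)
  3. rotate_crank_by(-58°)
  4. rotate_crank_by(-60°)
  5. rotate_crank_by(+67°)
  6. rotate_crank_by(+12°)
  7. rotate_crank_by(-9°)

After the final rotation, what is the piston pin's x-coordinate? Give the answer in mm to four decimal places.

151.1400

set_geometry: r = 49 mm, L = 183 mm, e = 11 mm; θ ← 0°
rotate_crank_by(-71°): θ ← 0° -71° = -71°
rotate_crank_by(-58°): θ ← -71° -58° = -129°
rotate_crank_by(-60°): θ ← -129° -60° = -189°
rotate_crank_by(+67°): θ ← -189° +67° = -122°
rotate_crank_by(+12°): θ ← -122° +12° = -110°
rotate_crank_by(-9°): θ ← -110° -9° = -119°
crank pin P = (r cos θ, r sin θ) = (-23.755671, -42.856366)
h = r sin θ − e = -42.856366 − 11 = -53.856366
x = r cos θ + √(L² − h²) = -23.755671 + √(33489.0 − 2900.5081) = -23.755671 + 174.895660 = 151.139989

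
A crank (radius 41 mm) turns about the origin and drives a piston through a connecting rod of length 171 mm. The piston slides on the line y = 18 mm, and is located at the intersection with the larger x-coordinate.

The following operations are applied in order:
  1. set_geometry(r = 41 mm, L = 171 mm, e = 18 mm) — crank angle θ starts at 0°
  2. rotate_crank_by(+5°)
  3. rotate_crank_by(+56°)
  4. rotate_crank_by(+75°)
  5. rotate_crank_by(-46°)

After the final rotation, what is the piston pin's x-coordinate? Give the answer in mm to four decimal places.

set_geometry: r = 41 mm, L = 171 mm, e = 18 mm; θ ← 0°
rotate_crank_by(+5°): θ ← 0° +5° = 5°
rotate_crank_by(+56°): θ ← 5° +56° = 61°
rotate_crank_by(+75°): θ ← 61° +75° = 136°
rotate_crank_by(-46°): θ ← 136° -46° = 90°
crank pin P = (r cos θ, r sin θ) = (0.000000, 41.000000)
h = r sin θ − e = 41.000000 − 18 = 23.000000
x = r cos θ + √(L² − h²) = 0.000000 + √(29241.0 − 529.0000) = 0.000000 + 169.446157 = 169.446157

169.4462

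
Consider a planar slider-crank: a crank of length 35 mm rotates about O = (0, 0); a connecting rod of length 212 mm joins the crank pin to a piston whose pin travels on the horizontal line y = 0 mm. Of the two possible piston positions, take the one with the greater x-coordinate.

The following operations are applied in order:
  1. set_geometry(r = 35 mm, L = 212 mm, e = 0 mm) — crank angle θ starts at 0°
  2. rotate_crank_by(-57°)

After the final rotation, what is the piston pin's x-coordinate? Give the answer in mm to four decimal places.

229.0204

set_geometry: r = 35 mm, L = 212 mm, e = 0 mm; θ ← 0°
rotate_crank_by(-57°): θ ← 0° -57° = -57°
crank pin P = (r cos θ, r sin θ) = (19.062366, -29.353470)
h = r sin θ − e = -29.353470 − 0 = -29.353470
x = r cos θ + √(L² − h²) = 19.062366 + √(44944.0 − 861.6262) = 19.062366 + 209.958029 = 229.020395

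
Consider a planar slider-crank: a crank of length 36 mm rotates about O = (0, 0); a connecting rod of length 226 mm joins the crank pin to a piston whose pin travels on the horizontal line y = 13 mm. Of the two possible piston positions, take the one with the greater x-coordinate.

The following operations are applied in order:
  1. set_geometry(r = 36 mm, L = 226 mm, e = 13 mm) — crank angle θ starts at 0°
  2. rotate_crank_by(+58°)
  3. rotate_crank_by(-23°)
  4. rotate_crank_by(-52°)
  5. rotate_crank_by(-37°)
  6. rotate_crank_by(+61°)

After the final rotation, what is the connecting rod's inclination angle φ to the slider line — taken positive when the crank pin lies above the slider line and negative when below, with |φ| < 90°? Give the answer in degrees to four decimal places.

set_geometry: r = 36 mm, L = 226 mm, e = 13 mm; θ ← 0°
rotate_crank_by(+58°): θ ← 0° +58° = 58°
rotate_crank_by(-23°): θ ← 58° -23° = 35°
rotate_crank_by(-52°): θ ← 35° -52° = -17°
rotate_crank_by(-37°): θ ← -17° -37° = -54°
rotate_crank_by(+61°): θ ← -54° +61° = 7°
crank pin P = (r cos θ, r sin θ) = (35.731661, 4.387296)
h = r sin θ − e = 4.387296 − 13 = -8.612704
sin φ = h / L = -8.612704 / 226 = -0.03810931
φ = arcsin(-0.03810931) = -2.184031°

-2.1840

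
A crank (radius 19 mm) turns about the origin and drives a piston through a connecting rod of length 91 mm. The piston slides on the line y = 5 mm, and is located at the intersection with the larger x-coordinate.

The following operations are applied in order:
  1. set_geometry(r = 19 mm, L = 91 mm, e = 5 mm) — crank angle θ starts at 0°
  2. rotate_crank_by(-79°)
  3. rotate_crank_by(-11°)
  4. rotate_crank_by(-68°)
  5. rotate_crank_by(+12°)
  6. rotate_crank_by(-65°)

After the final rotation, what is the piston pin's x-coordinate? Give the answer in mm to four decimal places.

74.5879

set_geometry: r = 19 mm, L = 91 mm, e = 5 mm; θ ← 0°
rotate_crank_by(-79°): θ ← 0° -79° = -79°
rotate_crank_by(-11°): θ ← -79° -11° = -90°
rotate_crank_by(-68°): θ ← -90° -68° = -158°
rotate_crank_by(+12°): θ ← -158° +12° = -146°
rotate_crank_by(-65°): θ ← -146° -65° = -211°
crank pin P = (r cos θ, r sin θ) = (-16.286179, 9.785723)
h = r sin θ − e = 9.785723 − 5 = 4.785723
x = r cos θ + √(L² − h²) = -16.286179 + √(8281.0 − 22.9031) = -16.286179 + 90.874071 = 74.587893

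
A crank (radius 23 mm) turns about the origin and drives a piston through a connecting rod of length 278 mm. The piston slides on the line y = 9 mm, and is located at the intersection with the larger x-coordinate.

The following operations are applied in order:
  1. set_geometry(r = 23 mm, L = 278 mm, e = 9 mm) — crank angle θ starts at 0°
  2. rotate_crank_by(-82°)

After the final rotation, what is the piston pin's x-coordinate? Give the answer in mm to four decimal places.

279.3790

set_geometry: r = 23 mm, L = 278 mm, e = 9 mm; θ ← 0°
rotate_crank_by(-82°): θ ← 0° -82° = -82°
crank pin P = (r cos θ, r sin θ) = (3.200981, -22.776166)
h = r sin θ − e = -22.776166 − 9 = -31.776166
x = r cos θ + √(L² − h²) = 3.200981 + √(77284.0 − 1009.7247) = 3.200981 + 276.177978 = 279.378959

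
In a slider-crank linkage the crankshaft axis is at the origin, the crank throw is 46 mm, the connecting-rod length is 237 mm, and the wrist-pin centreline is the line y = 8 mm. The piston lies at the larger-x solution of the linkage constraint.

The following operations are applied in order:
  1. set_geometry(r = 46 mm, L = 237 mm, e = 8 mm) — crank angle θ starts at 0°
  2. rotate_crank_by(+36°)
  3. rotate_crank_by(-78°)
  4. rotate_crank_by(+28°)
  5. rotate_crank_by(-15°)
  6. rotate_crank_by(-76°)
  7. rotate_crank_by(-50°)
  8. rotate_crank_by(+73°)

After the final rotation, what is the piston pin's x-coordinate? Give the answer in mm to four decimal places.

237.2724

set_geometry: r = 46 mm, L = 237 mm, e = 8 mm; θ ← 0°
rotate_crank_by(+36°): θ ← 0° +36° = 36°
rotate_crank_by(-78°): θ ← 36° -78° = -42°
rotate_crank_by(+28°): θ ← -42° +28° = -14°
rotate_crank_by(-15°): θ ← -14° -15° = -29°
rotate_crank_by(-76°): θ ← -29° -76° = -105°
rotate_crank_by(-50°): θ ← -105° -50° = -155°
rotate_crank_by(+73°): θ ← -155° +73° = -82°
crank pin P = (r cos θ, r sin θ) = (6.401963, -45.552331)
h = r sin θ − e = -45.552331 − 8 = -53.552331
x = r cos θ + √(L² − h²) = 6.401963 + √(56169.0 − 2867.8522) = 6.401963 + 230.870413 = 237.272376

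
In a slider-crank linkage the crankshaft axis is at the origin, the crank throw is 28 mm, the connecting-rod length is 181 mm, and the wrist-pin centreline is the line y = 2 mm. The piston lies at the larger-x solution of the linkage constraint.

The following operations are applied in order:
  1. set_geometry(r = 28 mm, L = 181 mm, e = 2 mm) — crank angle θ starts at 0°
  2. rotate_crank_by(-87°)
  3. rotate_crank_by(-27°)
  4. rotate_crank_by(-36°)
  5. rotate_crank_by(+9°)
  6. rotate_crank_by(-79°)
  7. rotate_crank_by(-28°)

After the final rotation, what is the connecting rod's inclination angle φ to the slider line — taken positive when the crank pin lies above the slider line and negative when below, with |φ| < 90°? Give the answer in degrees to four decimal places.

set_geometry: r = 28 mm, L = 181 mm, e = 2 mm; θ ← 0°
rotate_crank_by(-87°): θ ← 0° -87° = -87°
rotate_crank_by(-27°): θ ← -87° -27° = -114°
rotate_crank_by(-36°): θ ← -114° -36° = -150°
rotate_crank_by(+9°): θ ← -150° +9° = -141°
rotate_crank_by(-79°): θ ← -141° -79° = -220°
rotate_crank_by(-28°): θ ← -220° -28° = -248°
crank pin P = (r cos θ, r sin θ) = (-10.488985, 25.961148)
h = r sin θ − e = 25.961148 − 2 = 23.961148
sin φ = h / L = 23.961148 / 181 = 0.13238203
φ = arcsin(0.13238203) = 7.607263°

7.6073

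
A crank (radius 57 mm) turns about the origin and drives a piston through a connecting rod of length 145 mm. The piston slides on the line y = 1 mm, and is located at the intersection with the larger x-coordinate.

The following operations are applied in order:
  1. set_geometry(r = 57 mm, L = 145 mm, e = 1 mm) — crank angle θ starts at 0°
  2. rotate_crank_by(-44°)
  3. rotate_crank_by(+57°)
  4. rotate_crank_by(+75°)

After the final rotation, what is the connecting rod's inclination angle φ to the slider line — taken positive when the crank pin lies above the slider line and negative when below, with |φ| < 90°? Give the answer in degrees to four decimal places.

set_geometry: r = 57 mm, L = 145 mm, e = 1 mm; θ ← 0°
rotate_crank_by(-44°): θ ← 0° -44° = -44°
rotate_crank_by(+57°): θ ← -44° +57° = 13°
rotate_crank_by(+75°): θ ← 13° +75° = 88°
crank pin P = (r cos θ, r sin θ) = (1.989271, 56.965277)
h = r sin θ − e = 56.965277 − 1 = 55.965277
sin φ = h / L = 55.965277 / 145 = 0.38596743
φ = arcsin(0.38596743) = 22.703813°

22.7038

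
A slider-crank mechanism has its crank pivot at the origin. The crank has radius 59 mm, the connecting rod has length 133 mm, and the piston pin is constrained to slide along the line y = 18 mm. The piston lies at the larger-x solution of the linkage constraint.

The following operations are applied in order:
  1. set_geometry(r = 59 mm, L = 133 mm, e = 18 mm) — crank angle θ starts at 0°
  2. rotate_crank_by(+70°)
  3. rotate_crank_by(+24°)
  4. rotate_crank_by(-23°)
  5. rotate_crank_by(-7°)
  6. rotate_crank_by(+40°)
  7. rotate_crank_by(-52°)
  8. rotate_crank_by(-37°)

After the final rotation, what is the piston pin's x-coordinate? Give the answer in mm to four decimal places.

189.9616

set_geometry: r = 59 mm, L = 133 mm, e = 18 mm; θ ← 0°
rotate_crank_by(+70°): θ ← 0° +70° = 70°
rotate_crank_by(+24°): θ ← 70° +24° = 94°
rotate_crank_by(-23°): θ ← 94° -23° = 71°
rotate_crank_by(-7°): θ ← 71° -7° = 64°
rotate_crank_by(+40°): θ ← 64° +40° = 104°
rotate_crank_by(-52°): θ ← 104° -52° = 52°
rotate_crank_by(-37°): θ ← 52° -37° = 15°
crank pin P = (r cos θ, r sin θ) = (56.989624, 15.270324)
h = r sin θ − e = 15.270324 − 18 = -2.729676
x = r cos θ + √(L² − h²) = 56.989624 + √(17689.0 − 7.4511) = 56.989624 + 132.971985 = 189.961609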